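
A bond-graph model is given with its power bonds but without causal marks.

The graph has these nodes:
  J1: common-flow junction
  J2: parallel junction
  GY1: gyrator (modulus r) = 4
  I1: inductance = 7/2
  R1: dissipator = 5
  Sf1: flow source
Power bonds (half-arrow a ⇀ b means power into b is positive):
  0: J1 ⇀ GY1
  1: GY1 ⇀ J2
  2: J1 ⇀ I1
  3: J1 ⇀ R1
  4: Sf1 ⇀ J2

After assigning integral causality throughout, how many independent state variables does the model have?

1  (I1 all integral)

bond 4 stroke at Sf1  (Sf1: flow source, stroke at near end)
bond 1 stroke at J2  (closing 0-jn rule on J2)
bond 0 stroke at J1  (GY1: gyrator matches bond 1)
bond 2 stroke at I1  (I1 integral (f out))
bond 3 stroke at J1  (1-jn J1 has f-setter on 2)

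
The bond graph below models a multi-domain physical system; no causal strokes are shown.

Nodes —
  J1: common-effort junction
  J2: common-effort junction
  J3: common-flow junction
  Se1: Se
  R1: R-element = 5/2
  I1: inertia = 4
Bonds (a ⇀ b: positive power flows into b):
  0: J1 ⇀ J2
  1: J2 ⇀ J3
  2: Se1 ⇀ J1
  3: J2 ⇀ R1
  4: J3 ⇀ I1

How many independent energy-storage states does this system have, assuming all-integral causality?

#2 stroke→J1  (Se1: effort source, stroke at far end)
#0 stroke→J2  (J1: bond 2 brought effort, rest push out)
#1 stroke→J3  (common-e at J2 fixed by 0)
#3 stroke→R1  (0-jn J2 has e-setter on 0)
#4 stroke→I1  (only one flow-in slot at J3)

1  (I1 all integral)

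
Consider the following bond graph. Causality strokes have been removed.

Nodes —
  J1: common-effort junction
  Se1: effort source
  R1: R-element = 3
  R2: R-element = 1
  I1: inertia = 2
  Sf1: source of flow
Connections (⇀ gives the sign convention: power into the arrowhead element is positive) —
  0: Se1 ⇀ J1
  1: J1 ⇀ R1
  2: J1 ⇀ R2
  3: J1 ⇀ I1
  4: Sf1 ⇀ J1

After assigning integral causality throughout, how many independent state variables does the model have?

1  (I1 all integral)

β0 →J1  (source Se1 imposes e)
β4 →Sf1  (Sf1: flow source, stroke at near end)
β1 →R1  (0-jn J1 has e-setter on 0)
β2 →R2  (J1: bond 0 brought effort, rest push out)
β3 →I1  (common-e at J1 fixed by 0)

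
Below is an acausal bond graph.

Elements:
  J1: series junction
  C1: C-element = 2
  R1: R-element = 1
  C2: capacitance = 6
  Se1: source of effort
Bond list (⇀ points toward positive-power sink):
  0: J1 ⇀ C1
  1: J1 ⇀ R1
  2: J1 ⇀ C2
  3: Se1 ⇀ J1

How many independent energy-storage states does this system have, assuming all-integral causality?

2  (C1, C2 all integral)

b3 →J1  (source Se1 imposes e)
b0 →J1  (prefer integral on C1)
b2 →J1  (C2 integral (e out))
b1 →R1  (closing 1-jn rule on J1)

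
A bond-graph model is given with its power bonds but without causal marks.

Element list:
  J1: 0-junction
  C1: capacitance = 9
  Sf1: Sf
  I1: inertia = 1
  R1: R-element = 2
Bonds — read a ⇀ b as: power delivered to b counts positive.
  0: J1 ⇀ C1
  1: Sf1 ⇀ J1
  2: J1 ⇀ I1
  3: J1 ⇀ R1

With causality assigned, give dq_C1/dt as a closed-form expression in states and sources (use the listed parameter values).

#1 stroke at Sf1  (source Sf1 imposes f)
#0 stroke at J1  (C1 integral (e out))
#2 stroke at I1  (J1: bond 0 brought effort, rest push out)
#3 stroke at R1  (common-e at J1 fixed by 0)

dq_C1/dt = F_Sf1 - p_I1 - q_C1/18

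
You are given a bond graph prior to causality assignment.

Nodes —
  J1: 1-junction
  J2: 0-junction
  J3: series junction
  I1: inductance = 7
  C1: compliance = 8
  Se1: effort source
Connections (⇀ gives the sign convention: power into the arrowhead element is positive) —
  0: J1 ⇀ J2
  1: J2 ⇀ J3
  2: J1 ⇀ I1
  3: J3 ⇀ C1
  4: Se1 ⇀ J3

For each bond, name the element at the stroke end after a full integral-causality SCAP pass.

b4 stroke at J3  (Se1 fixes effort; stroke away)
b2 stroke at I1  (I1 outputs flow p/I1)
b0 stroke at J1  (J1 flow already set via bond 2)
b1 stroke at J2  (J2 needs exactly one e-in)
b3 stroke at J3  (J3: bond 1 brought flow, rest push out)

b0 stroke at J1
b1 stroke at J2
b2 stroke at I1
b3 stroke at J3
b4 stroke at J3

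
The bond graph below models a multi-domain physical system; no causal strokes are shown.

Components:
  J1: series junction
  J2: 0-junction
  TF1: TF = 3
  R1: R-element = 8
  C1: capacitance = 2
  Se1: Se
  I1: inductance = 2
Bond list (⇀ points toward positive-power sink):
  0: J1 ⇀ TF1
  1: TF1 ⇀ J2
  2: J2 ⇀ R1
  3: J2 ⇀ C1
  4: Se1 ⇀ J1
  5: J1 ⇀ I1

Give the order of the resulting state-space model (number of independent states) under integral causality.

b4 stroke→J1  (Se1 fixes effort; stroke away)
b3 stroke→J2  (C1 integral (e out))
b1 stroke→TF1  (J2: bond 3 brought effort, rest push out)
b2 stroke→R1  (J2 effort already set via bond 3)
b0 stroke→J1  (through TF1, causality passes straight; one stroke at TF1)
b5 stroke→I1  (closing 1-jn rule on J1)

2  (C1, I1 all integral)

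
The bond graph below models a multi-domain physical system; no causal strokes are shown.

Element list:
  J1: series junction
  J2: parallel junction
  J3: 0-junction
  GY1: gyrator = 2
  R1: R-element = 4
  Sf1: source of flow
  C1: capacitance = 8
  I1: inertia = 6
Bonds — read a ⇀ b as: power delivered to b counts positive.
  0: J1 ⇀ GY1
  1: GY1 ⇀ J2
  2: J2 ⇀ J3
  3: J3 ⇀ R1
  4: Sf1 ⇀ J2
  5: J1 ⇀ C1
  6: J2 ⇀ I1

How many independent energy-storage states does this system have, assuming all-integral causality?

2  (C1, I1 all integral)

b4 stroke at Sf1  (source Sf1 imposes f)
b5 stroke at J1  (C1 outputs effort q/C1)
b0 stroke at GY1  (closing 1-jn rule on J1)
b1 stroke at GY1  (GY GY1: same side as bond 0)
b6 stroke at I1  (prefer integral on I1)
b2 stroke at J2  (only one effort-in slot at J2)
b3 stroke at J3  (only one effort-in slot at J3)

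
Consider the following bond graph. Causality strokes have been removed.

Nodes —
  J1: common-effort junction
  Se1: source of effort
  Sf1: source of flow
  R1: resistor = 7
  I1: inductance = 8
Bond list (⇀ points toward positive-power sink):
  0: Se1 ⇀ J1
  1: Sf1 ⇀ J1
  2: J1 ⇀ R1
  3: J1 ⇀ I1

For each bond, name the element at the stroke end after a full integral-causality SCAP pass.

bond 0 →J1
bond 1 →Sf1
bond 2 →R1
bond 3 →I1

bond 0 |J1  (source Se1 imposes e)
bond 1 |Sf1  (Sf1 fixes flow; stroke at Sf1)
bond 2 |R1  (0-jn J1 has e-setter on 0)
bond 3 |I1  (J1: bond 0 brought effort, rest push out)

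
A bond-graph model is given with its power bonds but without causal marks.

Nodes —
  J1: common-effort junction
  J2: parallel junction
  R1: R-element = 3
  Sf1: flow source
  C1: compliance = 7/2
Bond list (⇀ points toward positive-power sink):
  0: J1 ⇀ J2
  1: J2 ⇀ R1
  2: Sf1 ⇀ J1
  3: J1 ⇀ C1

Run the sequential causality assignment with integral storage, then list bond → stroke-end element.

b2 |Sf1  (Sf1: flow source, stroke at near end)
b3 |J1  (C1 outputs effort q/C1)
b0 |J2  (0-jn J1 has e-setter on 3)
b1 |R1  (J2: bond 0 brought effort, rest push out)

#0 |J2
#1 |R1
#2 |Sf1
#3 |J1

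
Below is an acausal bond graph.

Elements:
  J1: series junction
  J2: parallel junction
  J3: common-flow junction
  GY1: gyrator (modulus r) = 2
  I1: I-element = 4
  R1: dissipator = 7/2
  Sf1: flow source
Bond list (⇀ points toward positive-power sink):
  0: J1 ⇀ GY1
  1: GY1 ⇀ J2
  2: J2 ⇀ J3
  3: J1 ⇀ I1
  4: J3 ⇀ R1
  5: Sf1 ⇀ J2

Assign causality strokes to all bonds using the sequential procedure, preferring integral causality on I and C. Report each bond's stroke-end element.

b5 stroke→Sf1  (source Sf1 imposes f)
b3 stroke→I1  (I1 outputs flow p/I1)
b0 stroke→J1  (common-f at J1 fixed by 3)
b1 stroke→J2  (GY GY1: same side as bond 0)
b2 stroke→J3  (0-jn J2 has e-setter on 1)
b4 stroke→R1  (only one flow-in slot at J3)

#0 |J1
#1 |J2
#2 |J3
#3 |I1
#4 |R1
#5 |Sf1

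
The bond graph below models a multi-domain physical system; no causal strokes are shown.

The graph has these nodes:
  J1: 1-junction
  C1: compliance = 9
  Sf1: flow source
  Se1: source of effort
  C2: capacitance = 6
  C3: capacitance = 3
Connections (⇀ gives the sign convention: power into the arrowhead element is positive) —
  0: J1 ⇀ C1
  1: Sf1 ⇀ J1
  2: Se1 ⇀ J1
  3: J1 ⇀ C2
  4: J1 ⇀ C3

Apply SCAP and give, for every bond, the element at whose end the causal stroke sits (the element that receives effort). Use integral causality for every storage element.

b0 →J1
b1 →Sf1
b2 →J1
b3 →J1
b4 →J1

#1 stroke→Sf1  (Sf1 (Sf) sets flow on bond)
#2 stroke→J1  (Se1: effort source, stroke at far end)
#0 stroke→J1  (J1: bond 1 brought flow, rest push out)
#3 stroke→J1  (J1 flow already set via bond 1)
#4 stroke→J1  (1-jn J1 has f-setter on 1)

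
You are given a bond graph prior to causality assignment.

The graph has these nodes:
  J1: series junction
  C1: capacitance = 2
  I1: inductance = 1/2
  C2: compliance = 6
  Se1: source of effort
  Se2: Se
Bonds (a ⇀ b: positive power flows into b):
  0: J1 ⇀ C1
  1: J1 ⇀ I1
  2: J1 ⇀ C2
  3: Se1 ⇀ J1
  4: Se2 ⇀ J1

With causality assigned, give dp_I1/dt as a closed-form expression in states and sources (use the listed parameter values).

#3 →J1  (Se1 (Se) sets effort on bond)
#4 →J1  (source Se2 imposes e)
#0 →J1  (prefer integral on C1)
#1 →I1  (I1: I, integral causality)
#2 →J1  (1-jn J1 has f-setter on 1)

dp_I1/dt = E_Se1 + E_Se2 - q_C1/2 - q_C2/6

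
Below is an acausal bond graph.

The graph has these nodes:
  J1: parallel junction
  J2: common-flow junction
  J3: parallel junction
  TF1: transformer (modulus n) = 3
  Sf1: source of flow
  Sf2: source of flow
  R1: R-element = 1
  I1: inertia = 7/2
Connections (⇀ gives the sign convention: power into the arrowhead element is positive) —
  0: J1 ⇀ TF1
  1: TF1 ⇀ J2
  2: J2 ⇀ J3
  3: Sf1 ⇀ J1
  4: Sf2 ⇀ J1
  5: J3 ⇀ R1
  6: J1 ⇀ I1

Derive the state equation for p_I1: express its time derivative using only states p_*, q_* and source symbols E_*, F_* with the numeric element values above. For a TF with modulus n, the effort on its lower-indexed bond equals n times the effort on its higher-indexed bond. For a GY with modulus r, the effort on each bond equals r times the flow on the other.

dp_I1/dt = 9*F_Sf1 + 9*F_Sf2 - 18*p_I1/7

b3 |Sf1  (Sf1 fixes flow; stroke at Sf1)
b4 |Sf2  (Sf2 (Sf) sets flow on bond)
b6 |I1  (I1 integral (f out))
b0 |J1  (only one effort-in slot at J1)
b1 |TF1  (TF1: transformer flips bond 0)
b2 |J2  (J2 flow already set via bond 1)
b5 |J3  (only one effort-in slot at J3)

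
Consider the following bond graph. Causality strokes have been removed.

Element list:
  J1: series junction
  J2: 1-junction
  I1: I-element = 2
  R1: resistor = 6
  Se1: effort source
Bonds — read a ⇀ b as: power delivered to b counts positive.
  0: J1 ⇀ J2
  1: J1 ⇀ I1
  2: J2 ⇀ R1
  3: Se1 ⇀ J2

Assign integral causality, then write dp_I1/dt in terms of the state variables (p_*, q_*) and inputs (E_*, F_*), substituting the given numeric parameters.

dp_I1/dt = E_Se1 - 3*p_I1

bond 3 stroke→J2  (Se1 fixes effort; stroke away)
bond 1 stroke→I1  (I1 outputs flow p/I1)
bond 0 stroke→J1  (J1: bond 1 brought flow, rest push out)
bond 2 stroke→J2  (1-jn J2 has f-setter on 0)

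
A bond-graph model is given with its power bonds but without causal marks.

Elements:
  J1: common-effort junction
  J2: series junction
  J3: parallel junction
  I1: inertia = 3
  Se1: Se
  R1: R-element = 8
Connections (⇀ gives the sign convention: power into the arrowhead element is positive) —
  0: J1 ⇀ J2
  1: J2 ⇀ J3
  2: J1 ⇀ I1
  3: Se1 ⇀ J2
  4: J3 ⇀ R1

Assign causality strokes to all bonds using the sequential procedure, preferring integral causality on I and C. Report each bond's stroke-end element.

bond 3 |J2  (Se1 fixes effort; stroke away)
bond 2 |I1  (prefer integral on I1)
bond 0 |J1  (closing 0-jn rule on J1)
bond 1 |J2  (J2 flow already set via bond 0)
bond 4 |J3  (closing 0-jn rule on J3)

#0 |J1
#1 |J2
#2 |I1
#3 |J2
#4 |J3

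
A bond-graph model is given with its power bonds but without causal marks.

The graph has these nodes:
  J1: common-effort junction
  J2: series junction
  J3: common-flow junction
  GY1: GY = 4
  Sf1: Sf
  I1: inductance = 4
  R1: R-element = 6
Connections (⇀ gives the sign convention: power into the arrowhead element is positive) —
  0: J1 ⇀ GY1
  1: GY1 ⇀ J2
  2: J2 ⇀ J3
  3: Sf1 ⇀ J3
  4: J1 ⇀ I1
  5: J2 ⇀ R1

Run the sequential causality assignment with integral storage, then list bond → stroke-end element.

#3 →Sf1  (source Sf1 imposes f)
#2 →J3  (1-jn J3 has f-setter on 3)
#1 →J2  (J2: bond 2 brought flow, rest push out)
#5 →J2  (J2 flow already set via bond 2)
#0 →J1  (GY1 both-in/both-out from 1)
#4 →I1  (J1 effort already set via bond 0)

bond 0 →J1
bond 1 →J2
bond 2 →J3
bond 3 →Sf1
bond 4 →I1
bond 5 →J2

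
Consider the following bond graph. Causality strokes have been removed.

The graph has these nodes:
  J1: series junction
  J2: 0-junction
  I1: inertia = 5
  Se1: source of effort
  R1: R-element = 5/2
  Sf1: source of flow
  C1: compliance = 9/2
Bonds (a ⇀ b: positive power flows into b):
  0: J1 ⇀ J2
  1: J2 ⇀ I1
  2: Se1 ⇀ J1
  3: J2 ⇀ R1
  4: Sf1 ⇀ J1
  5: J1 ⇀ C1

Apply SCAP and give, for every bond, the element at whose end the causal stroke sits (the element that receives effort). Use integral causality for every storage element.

bond 2 stroke→J1  (Se1: effort source, stroke at far end)
bond 4 stroke→Sf1  (Sf1 fixes flow; stroke at Sf1)
bond 0 stroke→J1  (1-jn J1 has f-setter on 4)
bond 5 stroke→J1  (J1 flow already set via bond 4)
bond 1 stroke→I1  (I1 outputs flow p/I1)
bond 3 stroke→J2  (J2: last free bond brings effort in)

#0 stroke at J1
#1 stroke at I1
#2 stroke at J1
#3 stroke at J2
#4 stroke at Sf1
#5 stroke at J1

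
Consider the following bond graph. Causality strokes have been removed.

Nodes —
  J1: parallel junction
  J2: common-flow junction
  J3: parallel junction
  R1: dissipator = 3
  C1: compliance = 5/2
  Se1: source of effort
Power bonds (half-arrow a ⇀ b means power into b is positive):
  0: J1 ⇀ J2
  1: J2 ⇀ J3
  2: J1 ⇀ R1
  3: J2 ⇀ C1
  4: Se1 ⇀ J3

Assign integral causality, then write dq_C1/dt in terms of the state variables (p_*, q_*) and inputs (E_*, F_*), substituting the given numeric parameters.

dq_C1/dt = -E_Se1/3 - 2*q_C1/15

b4 |J3  (Se1 fixes effort; stroke away)
b1 |J2  (J3: bond 4 brought effort, rest push out)
b3 |J2  (C1: C, integral causality)
b0 |J1  (only one flow-in slot at J2)
b2 |R1  (J1 effort already set via bond 0)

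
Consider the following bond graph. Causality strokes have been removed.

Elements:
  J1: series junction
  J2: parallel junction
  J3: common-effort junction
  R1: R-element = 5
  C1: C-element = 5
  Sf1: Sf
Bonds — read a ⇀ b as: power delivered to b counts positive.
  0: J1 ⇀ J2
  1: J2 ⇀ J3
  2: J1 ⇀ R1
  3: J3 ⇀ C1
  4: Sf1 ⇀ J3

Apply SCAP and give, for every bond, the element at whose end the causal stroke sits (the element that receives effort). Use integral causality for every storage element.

β4 →Sf1  (Sf1 (Sf) sets flow on bond)
β3 →J3  (C1 integral (e out))
β1 →J2  (J3: bond 3 brought effort, rest push out)
β0 →J1  (J2 effort already set via bond 1)
β2 →R1  (J1: last free bond brings flow in)

β0 stroke→J1
β1 stroke→J2
β2 stroke→R1
β3 stroke→J3
β4 stroke→Sf1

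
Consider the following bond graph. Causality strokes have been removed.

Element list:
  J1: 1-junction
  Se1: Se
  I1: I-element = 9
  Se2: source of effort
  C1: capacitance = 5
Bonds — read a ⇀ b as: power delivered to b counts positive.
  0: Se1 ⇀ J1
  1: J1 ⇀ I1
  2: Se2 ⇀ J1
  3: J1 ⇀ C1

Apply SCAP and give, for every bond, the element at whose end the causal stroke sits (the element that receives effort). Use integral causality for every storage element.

bond 0 stroke at J1
bond 1 stroke at I1
bond 2 stroke at J1
bond 3 stroke at J1

bond 0 →J1  (source Se1 imposes e)
bond 2 →J1  (Se2: effort source, stroke at far end)
bond 1 →I1  (I1 integral (f out))
bond 3 →J1  (J1: bond 1 brought flow, rest push out)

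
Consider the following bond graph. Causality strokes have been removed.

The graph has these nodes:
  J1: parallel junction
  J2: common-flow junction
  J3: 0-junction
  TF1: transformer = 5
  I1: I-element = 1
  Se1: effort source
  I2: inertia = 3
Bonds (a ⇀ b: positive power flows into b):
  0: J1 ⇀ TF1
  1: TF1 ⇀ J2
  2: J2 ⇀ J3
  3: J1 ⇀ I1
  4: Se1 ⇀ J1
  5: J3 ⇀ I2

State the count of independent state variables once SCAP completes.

#4 |J1  (Se1: effort source, stroke at far end)
#0 |TF1  (J1 effort already set via bond 4)
#3 |I1  (J1 effort already set via bond 4)
#1 |J2  (TF1: transformer flips bond 0)
#2 |J3  (J2: last free bond brings flow in)
#5 |I2  (common-e at J3 fixed by 2)

2  (I1, I2 all integral)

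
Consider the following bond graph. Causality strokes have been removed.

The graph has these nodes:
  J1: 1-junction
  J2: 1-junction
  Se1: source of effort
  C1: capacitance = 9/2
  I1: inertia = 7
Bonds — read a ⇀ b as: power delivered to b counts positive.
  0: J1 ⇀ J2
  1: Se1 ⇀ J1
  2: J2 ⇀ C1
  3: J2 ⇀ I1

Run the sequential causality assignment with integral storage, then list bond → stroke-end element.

bond 1 |J1  (Se1 fixes effort; stroke away)
bond 0 |J2  (only one flow-in slot at J1)
bond 2 |J2  (C1: C, integral causality)
bond 3 |I1  (J2: last free bond brings flow in)

b0 →J2
b1 →J1
b2 →J2
b3 →I1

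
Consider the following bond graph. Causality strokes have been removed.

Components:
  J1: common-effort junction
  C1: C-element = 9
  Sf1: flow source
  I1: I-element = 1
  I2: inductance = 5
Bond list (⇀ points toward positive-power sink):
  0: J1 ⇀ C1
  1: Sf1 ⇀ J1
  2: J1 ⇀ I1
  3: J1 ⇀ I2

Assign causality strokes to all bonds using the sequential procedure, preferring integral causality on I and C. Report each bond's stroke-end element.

#1 |Sf1  (Sf1 fixes flow; stroke at Sf1)
#0 |J1  (C1: C, integral causality)
#2 |I1  (common-e at J1 fixed by 0)
#3 |I2  (0-jn J1 has e-setter on 0)

b0 stroke at J1
b1 stroke at Sf1
b2 stroke at I1
b3 stroke at I2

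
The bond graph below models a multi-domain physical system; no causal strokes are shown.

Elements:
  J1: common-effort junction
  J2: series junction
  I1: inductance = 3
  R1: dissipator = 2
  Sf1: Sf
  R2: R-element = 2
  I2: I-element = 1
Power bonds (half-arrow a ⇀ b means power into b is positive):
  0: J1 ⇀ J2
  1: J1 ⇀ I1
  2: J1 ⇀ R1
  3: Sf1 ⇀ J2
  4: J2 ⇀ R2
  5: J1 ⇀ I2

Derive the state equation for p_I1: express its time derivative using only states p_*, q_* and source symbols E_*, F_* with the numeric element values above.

dp_I1/dt = -2*F_Sf1 - 2*p_I1/3 - 2*p_I2

#3 stroke at Sf1  (source Sf1 imposes f)
#0 stroke at J2  (J2: bond 3 brought flow, rest push out)
#4 stroke at J2  (common-f at J2 fixed by 3)
#1 stroke at I1  (I1 outputs flow p/I1)
#5 stroke at I2  (I2 integral (f out))
#2 stroke at J1  (closing 0-jn rule on J1)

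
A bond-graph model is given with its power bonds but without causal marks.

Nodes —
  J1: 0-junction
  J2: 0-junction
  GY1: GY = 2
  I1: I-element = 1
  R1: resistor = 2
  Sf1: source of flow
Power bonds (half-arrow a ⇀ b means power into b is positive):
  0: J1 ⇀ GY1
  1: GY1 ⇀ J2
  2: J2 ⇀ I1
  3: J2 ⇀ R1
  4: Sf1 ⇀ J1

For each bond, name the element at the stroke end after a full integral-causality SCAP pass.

b0 →J1
b1 →J2
b2 →I1
b3 →R1
b4 →Sf1

#4 stroke→Sf1  (Sf1 fixes flow; stroke at Sf1)
#0 stroke→J1  (only one effort-in slot at J1)
#1 stroke→J2  (GY1: gyrator matches bond 0)
#2 stroke→I1  (J2: bond 1 brought effort, rest push out)
#3 stroke→R1  (J2 effort already set via bond 1)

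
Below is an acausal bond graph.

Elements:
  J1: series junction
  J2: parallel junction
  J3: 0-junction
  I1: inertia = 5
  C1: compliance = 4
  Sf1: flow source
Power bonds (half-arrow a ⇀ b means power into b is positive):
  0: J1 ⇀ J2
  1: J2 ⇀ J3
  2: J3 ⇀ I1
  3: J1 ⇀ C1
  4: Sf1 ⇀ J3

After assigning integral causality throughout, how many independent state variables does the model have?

2  (C1, I1 all integral)

#4 stroke at Sf1  (Sf1: flow source, stroke at near end)
#2 stroke at I1  (prefer integral on I1)
#1 stroke at J3  (only one effort-in slot at J3)
#0 stroke at J2  (only one effort-in slot at J2)
#3 stroke at J1  (common-f at J1 fixed by 0)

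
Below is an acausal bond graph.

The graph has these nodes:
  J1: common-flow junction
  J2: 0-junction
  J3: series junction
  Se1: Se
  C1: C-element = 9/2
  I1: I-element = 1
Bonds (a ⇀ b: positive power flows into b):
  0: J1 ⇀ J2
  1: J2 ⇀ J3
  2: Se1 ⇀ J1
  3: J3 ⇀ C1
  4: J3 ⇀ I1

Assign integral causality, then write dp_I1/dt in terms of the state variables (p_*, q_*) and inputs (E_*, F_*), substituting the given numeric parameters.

bond 2 stroke→J1  (source Se1 imposes e)
bond 0 stroke→J2  (J1 needs exactly one f-in)
bond 1 stroke→J3  (J2 effort already set via bond 0)
bond 3 stroke→J3  (C1 outputs effort q/C1)
bond 4 stroke→I1  (J3 needs exactly one f-in)

dp_I1/dt = E_Se1 - 2*q_C1/9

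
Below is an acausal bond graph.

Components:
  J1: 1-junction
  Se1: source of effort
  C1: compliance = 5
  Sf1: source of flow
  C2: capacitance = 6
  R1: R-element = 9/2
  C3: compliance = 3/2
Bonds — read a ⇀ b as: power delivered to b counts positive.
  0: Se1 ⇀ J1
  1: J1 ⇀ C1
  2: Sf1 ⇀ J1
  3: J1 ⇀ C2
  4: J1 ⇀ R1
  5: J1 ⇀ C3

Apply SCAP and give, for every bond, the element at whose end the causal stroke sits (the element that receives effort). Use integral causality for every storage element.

#0 |J1
#1 |J1
#2 |Sf1
#3 |J1
#4 |J1
#5 |J1

#0 stroke at J1  (source Se1 imposes e)
#2 stroke at Sf1  (Sf1 (Sf) sets flow on bond)
#1 stroke at J1  (1-jn J1 has f-setter on 2)
#3 stroke at J1  (1-jn J1 has f-setter on 2)
#4 stroke at J1  (common-f at J1 fixed by 2)
#5 stroke at J1  (common-f at J1 fixed by 2)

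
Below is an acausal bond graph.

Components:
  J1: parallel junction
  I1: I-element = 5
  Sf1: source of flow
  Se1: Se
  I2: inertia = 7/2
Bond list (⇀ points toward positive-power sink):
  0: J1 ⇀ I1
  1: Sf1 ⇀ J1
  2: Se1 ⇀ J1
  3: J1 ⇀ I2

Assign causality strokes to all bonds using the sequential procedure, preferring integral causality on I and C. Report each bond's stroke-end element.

b0 stroke→I1
b1 stroke→Sf1
b2 stroke→J1
b3 stroke→I2

b1 |Sf1  (source Sf1 imposes f)
b2 |J1  (Se1: effort source, stroke at far end)
b0 |I1  (common-e at J1 fixed by 2)
b3 |I2  (J1 effort already set via bond 2)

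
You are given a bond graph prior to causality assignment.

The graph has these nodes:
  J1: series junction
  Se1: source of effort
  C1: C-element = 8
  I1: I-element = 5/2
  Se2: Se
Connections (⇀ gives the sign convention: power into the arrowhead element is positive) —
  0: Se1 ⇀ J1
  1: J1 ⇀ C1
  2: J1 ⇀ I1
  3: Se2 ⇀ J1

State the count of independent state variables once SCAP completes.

bond 0 →J1  (Se1 (Se) sets effort on bond)
bond 3 →J1  (Se2 fixes effort; stroke away)
bond 1 →J1  (C1 outputs effort q/C1)
bond 2 →I1  (closing 1-jn rule on J1)

2  (C1, I1 all integral)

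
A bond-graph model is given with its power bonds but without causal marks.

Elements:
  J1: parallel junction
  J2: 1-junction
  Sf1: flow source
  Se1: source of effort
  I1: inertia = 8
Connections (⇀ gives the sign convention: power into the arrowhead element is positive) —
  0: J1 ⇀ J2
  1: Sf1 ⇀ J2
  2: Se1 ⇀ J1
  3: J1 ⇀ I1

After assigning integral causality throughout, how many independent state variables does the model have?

bond 1 |Sf1  (Sf1 fixes flow; stroke at Sf1)
bond 2 |J1  (source Se1 imposes e)
bond 0 |J2  (0-jn J1 has e-setter on 2)
bond 3 |I1  (common-e at J1 fixed by 2)

1  (I1 all integral)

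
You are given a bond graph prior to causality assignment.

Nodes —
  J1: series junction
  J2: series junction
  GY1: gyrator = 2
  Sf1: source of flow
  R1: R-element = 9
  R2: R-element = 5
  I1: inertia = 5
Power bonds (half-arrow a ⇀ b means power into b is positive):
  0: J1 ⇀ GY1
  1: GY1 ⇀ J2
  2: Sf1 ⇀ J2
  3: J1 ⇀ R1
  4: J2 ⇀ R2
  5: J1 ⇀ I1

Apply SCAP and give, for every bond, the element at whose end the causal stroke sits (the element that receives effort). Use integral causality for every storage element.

b2 |Sf1  (Sf1 fixes flow; stroke at Sf1)
b1 |J2  (J2: bond 2 brought flow, rest push out)
b4 |J2  (1-jn J2 has f-setter on 2)
b0 |J1  (GY GY1: same side as bond 1)
b5 |I1  (I1 outputs flow p/I1)
b3 |J1  (1-jn J1 has f-setter on 5)

#0 →J1
#1 →J2
#2 →Sf1
#3 →J1
#4 →J2
#5 →I1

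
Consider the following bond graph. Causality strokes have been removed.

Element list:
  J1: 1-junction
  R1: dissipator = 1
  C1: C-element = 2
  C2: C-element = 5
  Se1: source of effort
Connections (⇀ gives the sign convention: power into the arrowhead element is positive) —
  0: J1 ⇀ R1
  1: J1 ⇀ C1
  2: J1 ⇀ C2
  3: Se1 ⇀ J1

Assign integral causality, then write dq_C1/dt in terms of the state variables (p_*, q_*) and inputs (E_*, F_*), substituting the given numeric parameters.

β3 |J1  (Se1: effort source, stroke at far end)
β1 |J1  (C1: C, integral causality)
β2 |J1  (C2: C, integral causality)
β0 |R1  (J1: last free bond brings flow in)

dq_C1/dt = E_Se1 - q_C1/2 - q_C2/5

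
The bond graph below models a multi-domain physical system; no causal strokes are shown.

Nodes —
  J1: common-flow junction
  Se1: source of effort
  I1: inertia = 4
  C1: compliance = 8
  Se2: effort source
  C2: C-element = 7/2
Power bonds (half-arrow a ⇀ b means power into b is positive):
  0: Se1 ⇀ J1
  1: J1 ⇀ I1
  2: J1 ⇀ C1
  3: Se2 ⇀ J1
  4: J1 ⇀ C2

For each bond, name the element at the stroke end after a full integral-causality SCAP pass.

b0 stroke at J1  (Se1: effort source, stroke at far end)
b3 stroke at J1  (Se2 fixes effort; stroke away)
b1 stroke at I1  (prefer integral on I1)
b2 stroke at J1  (J1: bond 1 brought flow, rest push out)
b4 stroke at J1  (1-jn J1 has f-setter on 1)

β0 stroke at J1
β1 stroke at I1
β2 stroke at J1
β3 stroke at J1
β4 stroke at J1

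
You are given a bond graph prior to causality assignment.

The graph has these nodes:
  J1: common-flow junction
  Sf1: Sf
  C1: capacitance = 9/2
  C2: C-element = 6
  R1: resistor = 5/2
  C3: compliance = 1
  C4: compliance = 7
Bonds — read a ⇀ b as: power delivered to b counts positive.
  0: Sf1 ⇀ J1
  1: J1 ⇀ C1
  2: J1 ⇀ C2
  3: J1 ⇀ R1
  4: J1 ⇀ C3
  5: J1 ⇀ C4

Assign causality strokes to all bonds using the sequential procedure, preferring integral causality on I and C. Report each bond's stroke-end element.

bond 0 stroke→Sf1
bond 1 stroke→J1
bond 2 stroke→J1
bond 3 stroke→J1
bond 4 stroke→J1
bond 5 stroke→J1

#0 stroke at Sf1  (Sf1 (Sf) sets flow on bond)
#1 stroke at J1  (J1 flow already set via bond 0)
#2 stroke at J1  (J1 flow already set via bond 0)
#3 stroke at J1  (common-f at J1 fixed by 0)
#4 stroke at J1  (1-jn J1 has f-setter on 0)
#5 stroke at J1  (1-jn J1 has f-setter on 0)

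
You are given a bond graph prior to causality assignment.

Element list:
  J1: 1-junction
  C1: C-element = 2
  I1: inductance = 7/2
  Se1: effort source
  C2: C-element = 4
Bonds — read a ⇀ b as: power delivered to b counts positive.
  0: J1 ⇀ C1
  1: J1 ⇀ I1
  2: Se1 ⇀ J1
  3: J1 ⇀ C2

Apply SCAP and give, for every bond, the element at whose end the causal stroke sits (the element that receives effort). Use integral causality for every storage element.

#0 →J1
#1 →I1
#2 →J1
#3 →J1

β2 |J1  (Se1 fixes effort; stroke away)
β0 |J1  (C1 integral (e out))
β1 |I1  (I1 integral (f out))
β3 |J1  (J1: bond 1 brought flow, rest push out)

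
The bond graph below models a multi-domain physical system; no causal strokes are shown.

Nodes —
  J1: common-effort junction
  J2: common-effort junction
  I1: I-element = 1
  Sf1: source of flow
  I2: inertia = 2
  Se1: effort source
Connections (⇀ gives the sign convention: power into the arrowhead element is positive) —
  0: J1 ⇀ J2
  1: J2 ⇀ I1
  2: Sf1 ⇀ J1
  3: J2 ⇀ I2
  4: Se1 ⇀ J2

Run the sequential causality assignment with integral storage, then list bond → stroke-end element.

b0 stroke→J1
b1 stroke→I1
b2 stroke→Sf1
b3 stroke→I2
b4 stroke→J2

#2 stroke→Sf1  (source Sf1 imposes f)
#4 stroke→J2  (Se1 (Se) sets effort on bond)
#0 stroke→J1  (only one effort-in slot at J1)
#1 stroke→I1  (common-e at J2 fixed by 4)
#3 stroke→I2  (J2: bond 4 brought effort, rest push out)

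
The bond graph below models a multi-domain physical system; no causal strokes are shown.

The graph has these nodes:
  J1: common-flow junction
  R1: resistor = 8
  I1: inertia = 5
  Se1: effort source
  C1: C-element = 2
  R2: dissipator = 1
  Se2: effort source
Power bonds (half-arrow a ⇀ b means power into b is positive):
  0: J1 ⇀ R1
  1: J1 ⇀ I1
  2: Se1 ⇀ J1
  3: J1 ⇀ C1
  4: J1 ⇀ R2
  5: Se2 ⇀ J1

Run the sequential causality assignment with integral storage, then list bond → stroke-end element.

b0 |J1
b1 |I1
b2 |J1
b3 |J1
b4 |J1
b5 |J1

β2 stroke at J1  (Se1 fixes effort; stroke away)
β5 stroke at J1  (Se2: effort source, stroke at far end)
β1 stroke at I1  (prefer integral on I1)
β0 stroke at J1  (1-jn J1 has f-setter on 1)
β3 stroke at J1  (common-f at J1 fixed by 1)
β4 stroke at J1  (J1 flow already set via bond 1)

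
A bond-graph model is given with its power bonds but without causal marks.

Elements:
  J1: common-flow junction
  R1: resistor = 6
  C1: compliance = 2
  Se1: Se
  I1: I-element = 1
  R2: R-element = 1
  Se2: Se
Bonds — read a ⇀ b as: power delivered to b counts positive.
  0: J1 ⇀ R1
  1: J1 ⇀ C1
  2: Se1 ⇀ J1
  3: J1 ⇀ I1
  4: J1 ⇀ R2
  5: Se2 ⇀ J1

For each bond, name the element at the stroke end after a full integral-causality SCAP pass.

#0 →J1
#1 →J1
#2 →J1
#3 →I1
#4 →J1
#5 →J1

β2 stroke→J1  (Se1: effort source, stroke at far end)
β5 stroke→J1  (Se2 (Se) sets effort on bond)
β1 stroke→J1  (C1: C, integral causality)
β3 stroke→I1  (I1 integral (f out))
β0 stroke→J1  (common-f at J1 fixed by 3)
β4 stroke→J1  (common-f at J1 fixed by 3)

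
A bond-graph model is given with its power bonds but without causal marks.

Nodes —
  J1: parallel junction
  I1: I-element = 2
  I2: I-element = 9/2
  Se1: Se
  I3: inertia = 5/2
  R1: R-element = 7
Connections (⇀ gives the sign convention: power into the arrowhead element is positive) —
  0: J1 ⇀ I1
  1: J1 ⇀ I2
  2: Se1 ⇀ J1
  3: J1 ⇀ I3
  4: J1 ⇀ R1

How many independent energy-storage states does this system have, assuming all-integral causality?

3  (I1, I2, I3 all integral)

β2 →J1  (Se1 fixes effort; stroke away)
β0 →I1  (0-jn J1 has e-setter on 2)
β1 →I2  (common-e at J1 fixed by 2)
β3 →I3  (0-jn J1 has e-setter on 2)
β4 →R1  (common-e at J1 fixed by 2)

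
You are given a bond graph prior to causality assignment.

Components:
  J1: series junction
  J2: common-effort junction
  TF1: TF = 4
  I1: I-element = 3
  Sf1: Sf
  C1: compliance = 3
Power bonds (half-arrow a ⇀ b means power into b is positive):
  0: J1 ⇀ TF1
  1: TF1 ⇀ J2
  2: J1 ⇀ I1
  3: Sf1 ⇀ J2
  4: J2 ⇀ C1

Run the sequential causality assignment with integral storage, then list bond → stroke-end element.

β3 stroke→Sf1  (Sf1 fixes flow; stroke at Sf1)
β2 stroke→I1  (prefer integral on I1)
β0 stroke→J1  (J1: bond 2 brought flow, rest push out)
β1 stroke→TF1  (TF TF1: opposite of bond 0)
β4 stroke→J2  (closing 0-jn rule on J2)

β0 stroke→J1
β1 stroke→TF1
β2 stroke→I1
β3 stroke→Sf1
β4 stroke→J2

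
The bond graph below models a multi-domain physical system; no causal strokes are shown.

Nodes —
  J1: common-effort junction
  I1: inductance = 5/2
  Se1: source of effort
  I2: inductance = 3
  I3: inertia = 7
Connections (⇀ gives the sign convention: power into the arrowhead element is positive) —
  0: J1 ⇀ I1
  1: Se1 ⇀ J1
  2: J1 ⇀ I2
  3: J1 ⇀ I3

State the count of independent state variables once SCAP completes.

3  (I1, I2, I3 all integral)

bond 1 stroke→J1  (Se1 fixes effort; stroke away)
bond 0 stroke→I1  (0-jn J1 has e-setter on 1)
bond 2 stroke→I2  (J1 effort already set via bond 1)
bond 3 stroke→I3  (common-e at J1 fixed by 1)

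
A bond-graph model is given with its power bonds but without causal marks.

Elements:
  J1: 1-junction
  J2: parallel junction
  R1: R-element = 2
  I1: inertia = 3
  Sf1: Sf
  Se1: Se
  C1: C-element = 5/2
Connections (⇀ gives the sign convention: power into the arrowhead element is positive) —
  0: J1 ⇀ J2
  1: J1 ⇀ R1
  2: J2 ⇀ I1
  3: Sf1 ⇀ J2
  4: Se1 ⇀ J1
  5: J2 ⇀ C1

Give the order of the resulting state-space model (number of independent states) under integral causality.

#3 |Sf1  (Sf1: flow source, stroke at near end)
#4 |J1  (Se1 fixes effort; stroke away)
#2 |I1  (I1 integral (f out))
#5 |J2  (prefer integral on C1)
#0 |J1  (common-e at J2 fixed by 5)
#1 |R1  (J1: last free bond brings flow in)

2  (C1, I1 all integral)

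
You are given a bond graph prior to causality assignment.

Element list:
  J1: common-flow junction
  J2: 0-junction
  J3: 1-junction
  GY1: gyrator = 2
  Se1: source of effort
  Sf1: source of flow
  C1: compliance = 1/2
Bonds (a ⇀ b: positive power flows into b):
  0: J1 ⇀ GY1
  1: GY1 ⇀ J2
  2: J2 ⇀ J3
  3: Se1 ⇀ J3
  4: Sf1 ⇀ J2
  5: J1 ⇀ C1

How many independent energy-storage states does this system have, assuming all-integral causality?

β3 stroke→J3  (Se1 fixes effort; stroke away)
β4 stroke→Sf1  (source Sf1 imposes f)
β2 stroke→J2  (J3 needs exactly one f-in)
β1 stroke→GY1  (common-e at J2 fixed by 2)
β0 stroke→GY1  (GY1: gyrator matches bond 1)
β5 stroke→J1  (J1: bond 0 brought flow, rest push out)

1  (C1 all integral)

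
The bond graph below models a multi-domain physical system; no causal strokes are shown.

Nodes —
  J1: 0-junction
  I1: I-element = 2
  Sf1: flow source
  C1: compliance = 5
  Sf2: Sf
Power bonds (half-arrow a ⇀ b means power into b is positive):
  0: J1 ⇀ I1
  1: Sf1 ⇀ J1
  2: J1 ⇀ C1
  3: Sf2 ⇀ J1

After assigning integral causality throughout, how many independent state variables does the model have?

2  (C1, I1 all integral)

bond 1 stroke→Sf1  (source Sf1 imposes f)
bond 3 stroke→Sf2  (source Sf2 imposes f)
bond 0 stroke→I1  (I1 integral (f out))
bond 2 stroke→J1  (J1 needs exactly one e-in)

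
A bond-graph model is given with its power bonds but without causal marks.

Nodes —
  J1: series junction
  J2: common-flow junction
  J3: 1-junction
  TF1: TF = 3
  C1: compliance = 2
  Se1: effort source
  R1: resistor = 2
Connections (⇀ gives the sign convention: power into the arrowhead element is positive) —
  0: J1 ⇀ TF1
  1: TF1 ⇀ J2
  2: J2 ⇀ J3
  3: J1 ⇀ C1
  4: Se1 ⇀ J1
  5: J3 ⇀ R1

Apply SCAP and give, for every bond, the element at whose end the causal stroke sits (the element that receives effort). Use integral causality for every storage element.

bond 4 →J1  (source Se1 imposes e)
bond 3 →J1  (C1: C, integral causality)
bond 0 →TF1  (J1 needs exactly one f-in)
bond 1 →J2  (through TF1, causality passes straight; one stroke at TF1)
bond 2 →J3  (J2 needs exactly one f-in)
bond 5 →R1  (closing 1-jn rule on J3)

bond 0 |TF1
bond 1 |J2
bond 2 |J3
bond 3 |J1
bond 4 |J1
bond 5 |R1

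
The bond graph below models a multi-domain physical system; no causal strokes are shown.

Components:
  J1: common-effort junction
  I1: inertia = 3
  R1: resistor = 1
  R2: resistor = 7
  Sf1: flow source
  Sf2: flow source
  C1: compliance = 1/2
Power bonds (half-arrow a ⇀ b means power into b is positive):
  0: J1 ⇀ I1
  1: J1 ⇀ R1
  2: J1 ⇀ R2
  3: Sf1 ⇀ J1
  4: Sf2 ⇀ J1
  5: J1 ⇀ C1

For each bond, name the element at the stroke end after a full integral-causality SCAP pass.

bond 0 |I1
bond 1 |R1
bond 2 |R2
bond 3 |Sf1
bond 4 |Sf2
bond 5 |J1

bond 3 stroke→Sf1  (Sf1: flow source, stroke at near end)
bond 4 stroke→Sf2  (Sf2: flow source, stroke at near end)
bond 0 stroke→I1  (prefer integral on I1)
bond 5 stroke→J1  (C1 outputs effort q/C1)
bond 1 stroke→R1  (0-jn J1 has e-setter on 5)
bond 2 stroke→R2  (0-jn J1 has e-setter on 5)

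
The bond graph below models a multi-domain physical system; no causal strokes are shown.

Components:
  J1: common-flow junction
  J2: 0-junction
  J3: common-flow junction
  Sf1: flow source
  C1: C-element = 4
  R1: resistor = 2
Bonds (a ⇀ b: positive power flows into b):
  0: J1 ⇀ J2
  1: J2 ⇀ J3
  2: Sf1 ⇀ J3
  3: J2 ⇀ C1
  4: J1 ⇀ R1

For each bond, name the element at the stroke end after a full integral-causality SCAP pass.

β0 |J1
β1 |J3
β2 |Sf1
β3 |J2
β4 |R1

β2 |Sf1  (source Sf1 imposes f)
β1 |J3  (J3: bond 2 brought flow, rest push out)
β3 |J2  (C1 outputs effort q/C1)
β0 |J1  (J2: bond 3 brought effort, rest push out)
β4 |R1  (J1: last free bond brings flow in)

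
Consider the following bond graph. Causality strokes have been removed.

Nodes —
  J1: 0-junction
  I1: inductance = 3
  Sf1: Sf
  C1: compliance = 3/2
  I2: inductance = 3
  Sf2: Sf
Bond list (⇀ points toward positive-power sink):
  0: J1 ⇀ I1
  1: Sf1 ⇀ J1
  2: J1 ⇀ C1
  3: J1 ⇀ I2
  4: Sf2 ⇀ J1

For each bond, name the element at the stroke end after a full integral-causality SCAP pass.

bond 0 stroke at I1
bond 1 stroke at Sf1
bond 2 stroke at J1
bond 3 stroke at I2
bond 4 stroke at Sf2

β1 stroke→Sf1  (source Sf1 imposes f)
β4 stroke→Sf2  (Sf2 fixes flow; stroke at Sf2)
β0 stroke→I1  (I1 integral (f out))
β2 stroke→J1  (prefer integral on C1)
β3 stroke→I2  (0-jn J1 has e-setter on 2)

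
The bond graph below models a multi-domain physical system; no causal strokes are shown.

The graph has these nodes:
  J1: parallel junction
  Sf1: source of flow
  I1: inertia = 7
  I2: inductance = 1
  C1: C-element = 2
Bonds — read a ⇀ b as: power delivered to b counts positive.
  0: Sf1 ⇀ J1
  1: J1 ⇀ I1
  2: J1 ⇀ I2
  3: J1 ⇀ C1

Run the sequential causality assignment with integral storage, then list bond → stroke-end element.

β0 stroke→Sf1
β1 stroke→I1
β2 stroke→I2
β3 stroke→J1

bond 0 stroke at Sf1  (Sf1 (Sf) sets flow on bond)
bond 1 stroke at I1  (prefer integral on I1)
bond 2 stroke at I2  (I2: I, integral causality)
bond 3 stroke at J1  (closing 0-jn rule on J1)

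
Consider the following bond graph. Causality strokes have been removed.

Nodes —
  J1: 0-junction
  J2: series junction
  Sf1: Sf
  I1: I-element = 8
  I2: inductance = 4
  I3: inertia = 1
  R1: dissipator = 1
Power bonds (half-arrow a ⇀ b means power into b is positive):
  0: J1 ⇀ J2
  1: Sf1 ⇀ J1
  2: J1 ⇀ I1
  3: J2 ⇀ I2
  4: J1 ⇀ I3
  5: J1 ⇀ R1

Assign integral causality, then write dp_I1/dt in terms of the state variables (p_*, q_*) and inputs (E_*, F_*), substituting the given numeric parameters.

dp_I1/dt = F_Sf1 - p_I1/8 - p_I2/4 - p_I3

b1 →Sf1  (Sf1 fixes flow; stroke at Sf1)
b2 →I1  (I1 integral (f out))
b3 →I2  (I2 outputs flow p/I2)
b0 →J2  (1-jn J2 has f-setter on 3)
b4 →I3  (I3 integral (f out))
b5 →J1  (J1 needs exactly one e-in)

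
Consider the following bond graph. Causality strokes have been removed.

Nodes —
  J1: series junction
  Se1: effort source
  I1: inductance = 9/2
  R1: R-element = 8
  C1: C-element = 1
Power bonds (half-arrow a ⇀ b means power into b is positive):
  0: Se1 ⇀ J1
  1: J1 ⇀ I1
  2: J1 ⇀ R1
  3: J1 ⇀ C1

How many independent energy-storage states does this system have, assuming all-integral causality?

bond 0 stroke at J1  (source Se1 imposes e)
bond 1 stroke at I1  (prefer integral on I1)
bond 2 stroke at J1  (J1: bond 1 brought flow, rest push out)
bond 3 stroke at J1  (1-jn J1 has f-setter on 1)

2  (C1, I1 all integral)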